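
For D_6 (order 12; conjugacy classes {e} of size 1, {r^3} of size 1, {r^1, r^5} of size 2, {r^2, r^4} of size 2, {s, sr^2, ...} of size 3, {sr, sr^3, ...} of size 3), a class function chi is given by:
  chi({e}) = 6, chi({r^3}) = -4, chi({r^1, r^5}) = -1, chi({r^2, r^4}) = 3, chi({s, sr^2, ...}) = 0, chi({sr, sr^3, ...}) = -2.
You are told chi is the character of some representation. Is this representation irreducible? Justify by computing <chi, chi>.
Not irreducible (reducible): <chi, chi> = 7 > 1.

Argument: <chi, chi> = (1/|G|) sum_C |C| * |chi(C)|^2 = (1/12)[1*|6|^2 + 1*|-4|^2 + 2*|-1|^2 + 2*|3|^2 + 3*|0|^2 + 3*|-2|^2]
  = (1/12)[(36) + (16) + (2) + (18) + (0) + (12)] = 84/12 = 7.
A character is irreducible iff <chi, chi> = 1, so this representation is reducible.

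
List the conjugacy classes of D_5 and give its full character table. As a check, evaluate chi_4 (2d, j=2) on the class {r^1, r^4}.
Conjugacy classes: {e} of size 1, {r^1, r^4} of size 2, {r^2, r^3} of size 2, {s, sr, ..., sr^4} of size 5.
Character table:
  irrep \ class              {e} (size 1)  {r^1, r^4} (size 2)  {r^2, r^3} (size 2)  {s, sr, ..., sr^4} (size 5)
  chi_1 (triv)               1             1                    1                    1                          
  chi_2 (sign: r->1, s->-1)  1             1                    1                    -1                         
  chi_3 (2d, j=1)            2             -1/2 + sqrt(5)/2     -sqrt(5)/2 - 1/2     0                          
  chi_4 (2d, j=2)            2             -sqrt(5)/2 - 1/2     -1/2 + sqrt(5)/2     0                          

Spot check: chi_4 (2d, j=2) on {r^1, r^4} = -sqrt(5)/2 - 1/2.

Solution. D_5 has order 2*5 = 10 with 4 conjugacy classes, hence 4 irreducibles. Sum of squared dims 1 + 1 + 4 + 4 = 10 = |G|. Linear characters come from the abelianisation; the 2-dimensional irreps have character r^k -> 2*cos(2*pi*j*k/5), reflections -> 0.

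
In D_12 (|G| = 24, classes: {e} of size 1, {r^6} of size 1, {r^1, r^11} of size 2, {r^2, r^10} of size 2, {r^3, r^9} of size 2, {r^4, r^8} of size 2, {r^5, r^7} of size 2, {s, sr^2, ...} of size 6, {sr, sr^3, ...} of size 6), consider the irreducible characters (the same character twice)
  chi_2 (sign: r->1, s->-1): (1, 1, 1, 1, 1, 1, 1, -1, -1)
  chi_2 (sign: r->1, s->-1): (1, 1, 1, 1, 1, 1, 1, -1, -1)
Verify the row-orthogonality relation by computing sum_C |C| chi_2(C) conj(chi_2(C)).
Sum = 24 = |G| = 24; so <chi_2, chi_2> = 1 (norm-1 confirms irreducibility).

Justification: Compute term by term over conjugacy classes (|C| * chi_2(C) * conj(chi_2(C))):
  1*(1)*conj(1) + 1*(1)*conj(1) + 2*(1)*conj(1) + 2*(1)*conj(1) + 2*(1)*conj(1) + 2*(1)*conj(1) + 2*(1)*conj(1) + 6*(-1)*conj(-1) + 6*(-1)*conj(-1)
  = (1) + (1) + (2) + (2) + (2) + (2) + (2) + (6) + (6)
  = 24.
Dividing by |G| = 24 gives 24/24 = 1, matching the row-orthogonality relation <chi_2, chi_2> = [chi_2 = chi_2].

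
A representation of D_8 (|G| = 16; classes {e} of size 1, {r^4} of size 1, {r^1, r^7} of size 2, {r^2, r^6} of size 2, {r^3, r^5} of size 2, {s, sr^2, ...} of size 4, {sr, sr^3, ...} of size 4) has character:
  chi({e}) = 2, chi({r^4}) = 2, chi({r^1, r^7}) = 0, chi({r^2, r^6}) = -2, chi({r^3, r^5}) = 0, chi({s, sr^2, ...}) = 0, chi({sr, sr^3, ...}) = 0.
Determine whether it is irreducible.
Irreducible: <chi, chi> = 1.

<chi, chi> = (1/|G|) sum_C |C| * |chi(C)|^2 = (1/16)[1*|2|^2 + 1*|2|^2 + 2*|0|^2 + 2*|-2|^2 + 2*|0|^2 + 4*|0|^2 + 4*|0|^2]
  = (1/16)[(4) + (4) + (0) + (8) + (0) + (0) + (0)] = 16/16 = 1.
A character is irreducible iff <chi, chi> = 1, so this representation is irreducible.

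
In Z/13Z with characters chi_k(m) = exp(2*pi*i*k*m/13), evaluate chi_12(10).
chi_12(10) = zeta_13^120 = exp(6*I*pi/13)

Proof sketch: chi_12(10) = zeta_13^(12*10) = zeta_13^120. Since zeta_13^13 = 1, this equals zeta_13^3 = exp(2*pi*i*3/13) = exp(6*I*pi/13).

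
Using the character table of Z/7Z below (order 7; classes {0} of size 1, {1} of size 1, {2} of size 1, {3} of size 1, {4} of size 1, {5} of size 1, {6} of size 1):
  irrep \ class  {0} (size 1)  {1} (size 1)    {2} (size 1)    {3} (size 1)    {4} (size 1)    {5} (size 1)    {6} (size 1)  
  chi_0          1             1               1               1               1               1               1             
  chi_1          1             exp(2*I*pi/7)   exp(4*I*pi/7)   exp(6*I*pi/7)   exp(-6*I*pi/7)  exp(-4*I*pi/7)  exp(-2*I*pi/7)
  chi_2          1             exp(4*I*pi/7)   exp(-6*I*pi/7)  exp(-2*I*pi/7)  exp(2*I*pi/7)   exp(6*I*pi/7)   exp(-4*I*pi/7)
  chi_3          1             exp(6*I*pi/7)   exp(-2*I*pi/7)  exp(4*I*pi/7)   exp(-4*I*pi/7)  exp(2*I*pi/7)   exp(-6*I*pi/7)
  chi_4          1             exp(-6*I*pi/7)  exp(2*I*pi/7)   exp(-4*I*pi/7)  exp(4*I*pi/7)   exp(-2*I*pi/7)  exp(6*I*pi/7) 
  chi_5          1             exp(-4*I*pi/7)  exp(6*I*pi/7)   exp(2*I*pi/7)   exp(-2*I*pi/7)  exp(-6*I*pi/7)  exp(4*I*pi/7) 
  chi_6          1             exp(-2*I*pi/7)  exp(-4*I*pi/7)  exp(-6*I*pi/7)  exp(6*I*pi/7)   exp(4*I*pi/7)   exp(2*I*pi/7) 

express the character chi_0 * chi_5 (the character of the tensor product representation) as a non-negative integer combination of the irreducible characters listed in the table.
chi_0 tensor chi_5 = chi_5 (all other irreducibles have multiplicity 0).

The character of a tensor product is the pointwise product (chi_0 * chi_5)(C) = chi_0(C) * chi_5(C):
  {0}: (1)*(1), {1}: (1)*(exp(-4*I*pi/7)), {2}: (1)*(exp(6*I*pi/7)), {3}: (1)*(exp(2*I*pi/7)), {4}: (1)*(exp(-2*I*pi/7)), {5}: (1)*(exp(-6*I*pi/7)), {6}: (1)*(exp(4*I*pi/7))
so (chi_0 * chi_5) takes values
  {0} -> 1, {1} -> exp(-4*I*pi/7), {2} -> exp(6*I*pi/7), {3} -> exp(2*I*pi/7), {4} -> exp(-2*I*pi/7), {5} -> exp(-6*I*pi/7), {6} -> exp(4*I*pi/7).
Now take the inner product of this character with each irreducible chi from the table, <chi_0*chi_5, chi> = (1/7) sum_C |C| (chi_0*chi_5)(C) conj(chi(C)):
  <chi_0*chi_5, chi_0> = (1/7)[1*(1)*conj(1) + 1*(exp(-4*I*pi/7))*conj(1) + 1*(exp(6*I*pi/7))*conj(1) + 1*(exp(2*I*pi/7))*conj(1) + 1*(exp(-2*I*pi/7))*conj(1) + 1*(exp(-6*I*pi/7))*conj(1) + 1*(exp(4*I*pi/7))*conj(1)]
      = (1/7)[(1) + (exp(-4*I*pi/7)) + (exp(6*I*pi/7)) + (exp(2*I*pi/7)) + (exp(-2*I*pi/7)) + (exp(-6*I*pi/7)) + (exp(4*I*pi/7))] = 0/7 = 0
  <chi_0*chi_5, chi_1> = (1/7)[1*(1)*conj(1) + 1*(exp(-4*I*pi/7))*conj(exp(2*I*pi/7)) + 1*(exp(6*I*pi/7))*conj(exp(4*I*pi/7)) + 1*(exp(2*I*pi/7))*conj(exp(6*I*pi/7)) + 1*(exp(-2*I*pi/7))*conj(exp(-6*I*pi/7)) + 1*(exp(-6*I*pi/7))*conj(exp(-4*I*pi/7)) + 1*(exp(4*I*pi/7))*conj(exp(-2*I*pi/7))]
      = (1/7)[(1) + (exp(-6*I*pi/7)) + (exp(2*I*pi/7)) + (exp(-4*I*pi/7)) + (exp(4*I*pi/7)) + (exp(-2*I*pi/7)) + (exp(6*I*pi/7))] = 0/7 = 0
  <chi_0*chi_5, chi_2> = (1/7)[1*(1)*conj(1) + 1*(exp(-4*I*pi/7))*conj(exp(4*I*pi/7)) + 1*(exp(6*I*pi/7))*conj(exp(-6*I*pi/7)) + 1*(exp(2*I*pi/7))*conj(exp(-2*I*pi/7)) + 1*(exp(-2*I*pi/7))*conj(exp(2*I*pi/7)) + 1*(exp(-6*I*pi/7))*conj(exp(6*I*pi/7)) + 1*(exp(4*I*pi/7))*conj(exp(-4*I*pi/7))]
      = (1/7)[(1) + (exp(6*I*pi/7)) + (exp(-2*I*pi/7)) + (exp(4*I*pi/7)) + (exp(-4*I*pi/7)) + (exp(2*I*pi/7)) + (exp(-6*I*pi/7))] = 0/7 = 0
  <chi_0*chi_5, chi_3> = (1/7)[1*(1)*conj(1) + 1*(exp(-4*I*pi/7))*conj(exp(6*I*pi/7)) + 1*(exp(6*I*pi/7))*conj(exp(-2*I*pi/7)) + 1*(exp(2*I*pi/7))*conj(exp(4*I*pi/7)) + 1*(exp(-2*I*pi/7))*conj(exp(-4*I*pi/7)) + 1*(exp(-6*I*pi/7))*conj(exp(2*I*pi/7)) + 1*(exp(4*I*pi/7))*conj(exp(-6*I*pi/7))]
      = (1/7)[(1) + (exp(4*I*pi/7)) + (exp(-6*I*pi/7)) + (exp(-2*I*pi/7)) + (exp(2*I*pi/7)) + (exp(6*I*pi/7)) + (exp(-4*I*pi/7))] = 0/7 = 0
  <chi_0*chi_5, chi_4> = (1/7)[1*(1)*conj(1) + 1*(exp(-4*I*pi/7))*conj(exp(-6*I*pi/7)) + 1*(exp(6*I*pi/7))*conj(exp(2*I*pi/7)) + 1*(exp(2*I*pi/7))*conj(exp(-4*I*pi/7)) + 1*(exp(-2*I*pi/7))*conj(exp(4*I*pi/7)) + 1*(exp(-6*I*pi/7))*conj(exp(-2*I*pi/7)) + 1*(exp(4*I*pi/7))*conj(exp(6*I*pi/7))]
      = (1/7)[(1) + (exp(2*I*pi/7)) + (exp(4*I*pi/7)) + (exp(6*I*pi/7)) + (exp(-6*I*pi/7)) + (exp(-4*I*pi/7)) + (exp(-2*I*pi/7))] = 0/7 = 0
  <chi_0*chi_5, chi_5> = (1/7)[1*(1)*conj(1) + 1*(exp(-4*I*pi/7))*conj(exp(-4*I*pi/7)) + 1*(exp(6*I*pi/7))*conj(exp(6*I*pi/7)) + 1*(exp(2*I*pi/7))*conj(exp(2*I*pi/7)) + 1*(exp(-2*I*pi/7))*conj(exp(-2*I*pi/7)) + 1*(exp(-6*I*pi/7))*conj(exp(-6*I*pi/7)) + 1*(exp(4*I*pi/7))*conj(exp(4*I*pi/7))]
      = (1/7)[(1) + (1) + (1) + (1) + (1) + (1) + (1)] = 7/7 = 1
  <chi_0*chi_5, chi_6> = (1/7)[1*(1)*conj(1) + 1*(exp(-4*I*pi/7))*conj(exp(-2*I*pi/7)) + 1*(exp(6*I*pi/7))*conj(exp(-4*I*pi/7)) + 1*(exp(2*I*pi/7))*conj(exp(-6*I*pi/7)) + 1*(exp(-2*I*pi/7))*conj(exp(6*I*pi/7)) + 1*(exp(-6*I*pi/7))*conj(exp(4*I*pi/7)) + 1*(exp(4*I*pi/7))*conj(exp(2*I*pi/7))]
      = (1/7)[(1) + (exp(-2*I*pi/7)) + (exp(-4*I*pi/7)) + (exp(-6*I*pi/7)) + (exp(6*I*pi/7)) + (exp(4*I*pi/7)) + (exp(2*I*pi/7))] = 0/7 = 0
(Exp terms are combined using exp(i*s)*conj(exp(i*t)) = exp(i*(s-t)), and sums of them are collapsed using the identity that for every m > 1 the m distinct m-th roots of unity sum to 0, e.g. 1 + exp(2*I*pi/3) + exp(-2*I*pi/3) = 0.)
Hence the multiplicities are chi_5: 1. Dimension check: dim(chi_0)*dim(chi_5) = 1*1 = 1 and sum (mult * dim) = 1*1 = 1.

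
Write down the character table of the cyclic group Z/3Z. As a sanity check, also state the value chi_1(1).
Character table of Z/3Z (irreps indexed chi_0,...,chi_2 with chi_k(m) = zeta_3^(k*m), zeta_3 = exp(2*pi*i/3)):
  irrep \ class  {0} (size 1)  {1} (size 1)    {2} (size 1)  
  chi_0          1             1               1             
  chi_1          1             exp(2*I*pi/3)   exp(-2*I*pi/3)
  chi_2          1             exp(-2*I*pi/3)  exp(2*I*pi/3) 

Spot check: chi_1(1) = zeta_3^(1*1) = zeta_3^1 = exp(2*I*pi/3).

Justification: Z/3Z is abelian, so all 3 irreducible complex representations are 1-dimensional. They are given by chi_k(m) = zeta_3^(k*m) for k = 0,...,2. Row orthogonality: sum_m chi_k(m) conj(chi_l(m)) = 3 * [k = l].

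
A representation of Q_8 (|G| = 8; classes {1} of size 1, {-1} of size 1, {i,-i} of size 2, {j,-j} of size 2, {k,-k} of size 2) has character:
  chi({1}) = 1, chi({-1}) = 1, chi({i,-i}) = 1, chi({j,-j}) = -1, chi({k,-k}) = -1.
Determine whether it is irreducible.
Irreducible: <chi, chi> = 1.

Why: <chi, chi> = (1/|G|) sum_C |C| * |chi(C)|^2 = (1/8)[1*|1|^2 + 1*|1|^2 + 2*|1|^2 + 2*|-1|^2 + 2*|-1|^2]
  = (1/8)[(1) + (1) + (2) + (2) + (2)] = 8/8 = 1.
A character is irreducible iff <chi, chi> = 1, so this representation is irreducible.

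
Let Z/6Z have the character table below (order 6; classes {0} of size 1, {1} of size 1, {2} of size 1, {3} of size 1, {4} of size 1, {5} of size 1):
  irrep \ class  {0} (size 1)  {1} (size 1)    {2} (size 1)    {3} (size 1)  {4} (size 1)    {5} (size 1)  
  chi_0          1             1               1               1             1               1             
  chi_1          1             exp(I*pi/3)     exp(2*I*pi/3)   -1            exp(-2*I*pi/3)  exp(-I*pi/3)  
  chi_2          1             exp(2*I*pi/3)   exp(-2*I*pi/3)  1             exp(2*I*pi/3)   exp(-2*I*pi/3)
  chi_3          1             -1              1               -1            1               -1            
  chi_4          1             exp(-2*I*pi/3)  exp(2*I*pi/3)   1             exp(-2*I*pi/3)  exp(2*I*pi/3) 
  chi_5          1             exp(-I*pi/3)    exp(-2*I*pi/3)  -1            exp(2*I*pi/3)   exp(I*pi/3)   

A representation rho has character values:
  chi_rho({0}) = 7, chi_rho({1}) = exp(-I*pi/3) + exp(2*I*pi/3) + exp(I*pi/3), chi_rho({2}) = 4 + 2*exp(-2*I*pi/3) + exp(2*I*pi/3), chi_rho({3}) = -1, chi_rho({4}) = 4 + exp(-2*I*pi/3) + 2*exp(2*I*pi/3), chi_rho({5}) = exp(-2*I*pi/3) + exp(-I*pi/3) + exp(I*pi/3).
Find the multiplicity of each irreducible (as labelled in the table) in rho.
Multiplicities: chi_0: 2, chi_1: 1, chi_2: 1, chi_3: 2, chi_4: 0, chi_5: 1.

Proof sketch: Use <chi_rho, chi> = (1/|G|) sum_C |C| * chi_rho(C) * conj(chi(C)) with |G| = 6 for each irreducible chi in the table:
  <chi_rho, chi_0> = (1/6)[1*(7)*conj(1) + 1*(exp(-I*pi/3) + exp(2*I*pi/3) + exp(I*pi/3))*conj(1) + 1*(4 + 2*exp(-2*I*pi/3) + exp(2*I*pi/3))*conj(1) + 1*(-1)*conj(1) + 1*(4 + exp(-2*I*pi/3) + 2*exp(2*I*pi/3))*conj(1) + 1*(exp(-2*I*pi/3) + exp(-I*pi/3) + exp(I*pi/3))*conj(1)]
      = (1/6)[(7) + (exp(-I*pi/3) + exp(2*I*pi/3) + exp(I*pi/3)) + (4 + 2*exp(-2*I*pi/3) + exp(2*I*pi/3)) + (-1) + (4 + exp(-2*I*pi/3) + 2*exp(2*I*pi/3)) + (exp(-2*I*pi/3) + exp(-I*pi/3) + exp(I*pi/3))] = 12/6 = 2
  <chi_rho, chi_1> = (1/6)[1*(7)*conj(1) + 1*(exp(-I*pi/3) + exp(2*I*pi/3) + exp(I*pi/3))*conj(exp(I*pi/3)) + 1*(4 + 2*exp(-2*I*pi/3) + exp(2*I*pi/3))*conj(exp(2*I*pi/3)) + 1*(-1)*conj(-1) + 1*(4 + exp(-2*I*pi/3) + 2*exp(2*I*pi/3))*conj(exp(-2*I*pi/3)) + 1*(exp(-2*I*pi/3) + exp(-I*pi/3) + exp(I*pi/3))*conj(exp(-I*pi/3))]
      = (1/6)[(7) + (1) + (1 + 4*exp(-2*I*pi/3) + 2*exp(2*I*pi/3)) + (1) + (1 + 2*exp(-2*I*pi/3) + 4*exp(2*I*pi/3)) + (1)] = 6/6 = 1
  <chi_rho, chi_2> = (1/6)[1*(7)*conj(1) + 1*(exp(-I*pi/3) + exp(2*I*pi/3) + exp(I*pi/3))*conj(exp(2*I*pi/3)) + 1*(4 + 2*exp(-2*I*pi/3) + exp(2*I*pi/3))*conj(exp(-2*I*pi/3)) + 1*(-1)*conj(1) + 1*(4 + exp(-2*I*pi/3) + 2*exp(2*I*pi/3))*conj(exp(2*I*pi/3)) + 1*(exp(-2*I*pi/3) + exp(-I*pi/3) + exp(I*pi/3))*conj(exp(-2*I*pi/3))]
      = (1/6)[(7) + (exp(-I*pi/3)) + (2 + exp(-2*I*pi/3) + 4*exp(2*I*pi/3)) + (-1) + (2 + 4*exp(-2*I*pi/3) + exp(2*I*pi/3)) + (exp(I*pi/3))] = 6/6 = 1
  <chi_rho, chi_3> = (1/6)[1*(7)*conj(1) + 1*(exp(-I*pi/3) + exp(2*I*pi/3) + exp(I*pi/3))*conj(-1) + 1*(4 + 2*exp(-2*I*pi/3) + exp(2*I*pi/3))*conj(1) + 1*(-1)*conj(-1) + 1*(4 + exp(-2*I*pi/3) + 2*exp(2*I*pi/3))*conj(1) + 1*(exp(-2*I*pi/3) + exp(-I*pi/3) + exp(I*pi/3))*conj(-1)]
      = (1/6)[(7) + (-exp(I*pi/3) - exp(2*I*pi/3) - exp(-I*pi/3)) + (4 + 2*exp(-2*I*pi/3) + exp(2*I*pi/3)) + (1) + (4 + exp(-2*I*pi/3) + 2*exp(2*I*pi/3)) + (-exp(I*pi/3) - exp(-I*pi/3) - exp(-2*I*pi/3))] = 12/6 = 2
  <chi_rho, chi_4> = (1/6)[1*(7)*conj(1) + 1*(exp(-I*pi/3) + exp(2*I*pi/3) + exp(I*pi/3))*conj(exp(-2*I*pi/3)) + 1*(4 + 2*exp(-2*I*pi/3) + exp(2*I*pi/3))*conj(exp(2*I*pi/3)) + 1*(-1)*conj(1) + 1*(4 + exp(-2*I*pi/3) + 2*exp(2*I*pi/3))*conj(exp(-2*I*pi/3)) + 1*(exp(-2*I*pi/3) + exp(-I*pi/3) + exp(I*pi/3))*conj(exp(2*I*pi/3))]
      = (1/6)[(7) + (-1) + (1 + 4*exp(-2*I*pi/3) + 2*exp(2*I*pi/3)) + (-1) + (1 + 2*exp(-2*I*pi/3) + 4*exp(2*I*pi/3)) + (-1)] = 0/6 = 0
  <chi_rho, chi_5> = (1/6)[1*(7)*conj(1) + 1*(exp(-I*pi/3) + exp(2*I*pi/3) + exp(I*pi/3))*conj(exp(-I*pi/3)) + 1*(4 + 2*exp(-2*I*pi/3) + exp(2*I*pi/3))*conj(exp(-2*I*pi/3)) + 1*(-1)*conj(-1) + 1*(4 + exp(-2*I*pi/3) + 2*exp(2*I*pi/3))*conj(exp(2*I*pi/3)) + 1*(exp(-2*I*pi/3) + exp(-I*pi/3) + exp(I*pi/3))*conj(exp(I*pi/3))]
      = (1/6)[(7) + (exp(2*I*pi/3)) + (2 + exp(-2*I*pi/3) + 4*exp(2*I*pi/3)) + (1) + (2 + 4*exp(-2*I*pi/3) + exp(2*I*pi/3)) + (exp(-2*I*pi/3))] = 6/6 = 1
(Exp terms are combined using exp(i*s)*conj(exp(i*t)) = exp(i*(s-t)), and sums of them are collapsed using the identity that for every m > 1 the m distinct m-th roots of unity sum to 0, e.g. 1 + exp(2*I*pi/3) + exp(-2*I*pi/3) = 0.)
Dimension check: dim(rho) = sum (mult * dim) = 2*1 + 1*1 + 1*1 + 2*1 + 0*1 + 1*1 = 7 = chi_rho(e) = 7.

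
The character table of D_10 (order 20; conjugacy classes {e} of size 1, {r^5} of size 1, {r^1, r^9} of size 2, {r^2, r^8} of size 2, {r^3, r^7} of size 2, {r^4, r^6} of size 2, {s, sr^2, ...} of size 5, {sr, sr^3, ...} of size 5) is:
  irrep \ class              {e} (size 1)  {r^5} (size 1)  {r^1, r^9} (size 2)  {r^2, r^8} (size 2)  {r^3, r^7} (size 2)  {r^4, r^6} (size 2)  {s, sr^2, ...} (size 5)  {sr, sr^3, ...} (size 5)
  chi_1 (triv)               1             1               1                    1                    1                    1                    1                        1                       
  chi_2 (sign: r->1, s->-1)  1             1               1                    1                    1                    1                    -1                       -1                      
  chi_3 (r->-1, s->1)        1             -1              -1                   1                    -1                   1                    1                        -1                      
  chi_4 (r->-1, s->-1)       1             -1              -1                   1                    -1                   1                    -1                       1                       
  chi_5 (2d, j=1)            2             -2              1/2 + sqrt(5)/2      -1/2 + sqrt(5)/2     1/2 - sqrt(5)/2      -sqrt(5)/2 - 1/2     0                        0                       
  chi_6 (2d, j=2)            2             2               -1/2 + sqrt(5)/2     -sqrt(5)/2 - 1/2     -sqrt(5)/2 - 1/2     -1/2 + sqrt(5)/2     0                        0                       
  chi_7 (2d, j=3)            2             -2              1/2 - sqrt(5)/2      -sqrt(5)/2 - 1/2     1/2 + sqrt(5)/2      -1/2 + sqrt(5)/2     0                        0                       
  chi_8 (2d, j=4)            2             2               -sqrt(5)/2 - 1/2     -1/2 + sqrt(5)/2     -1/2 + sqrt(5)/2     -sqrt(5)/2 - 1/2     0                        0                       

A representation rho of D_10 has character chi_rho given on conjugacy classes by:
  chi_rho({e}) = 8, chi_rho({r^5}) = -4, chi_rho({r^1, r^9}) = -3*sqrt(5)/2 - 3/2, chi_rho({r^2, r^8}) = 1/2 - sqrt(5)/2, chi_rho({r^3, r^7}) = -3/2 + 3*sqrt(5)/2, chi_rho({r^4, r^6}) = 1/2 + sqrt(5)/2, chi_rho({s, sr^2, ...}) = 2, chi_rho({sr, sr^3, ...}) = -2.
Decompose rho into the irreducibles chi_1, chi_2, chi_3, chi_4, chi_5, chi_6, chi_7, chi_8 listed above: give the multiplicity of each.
Multiplicities: chi_1: 0, chi_2: 0, chi_3: 2, chi_4: 0, chi_5: 0, chi_6: 0, chi_7: 2, chi_8: 1.

Use <chi_rho, chi> = (1/|G|) sum_C |C| * chi_rho(C) * conj(chi(C)) with |G| = 20 for each irreducible chi in the table:
  <chi_rho, chi_1> = (1/20)[1*(8)*conj(1) + 1*(-4)*conj(1) + 2*(-3*sqrt(5)/2 - 3/2)*conj(1) + 2*(1/2 - sqrt(5)/2)*conj(1) + 2*(-3/2 + 3*sqrt(5)/2)*conj(1) + 2*(1/2 + sqrt(5)/2)*conj(1) + 5*(2)*conj(1) + 5*(-2)*conj(1)]
      = (1/20)[(8) + (-4) + (-3*sqrt(5) - 3) + (1 - sqrt(5)) + (-3 + 3*sqrt(5)) + (1 + sqrt(5)) + (10) + (-10)] = 0/20 = 0
  <chi_rho, chi_2> = (1/20)[1*(8)*conj(1) + 1*(-4)*conj(1) + 2*(-3*sqrt(5)/2 - 3/2)*conj(1) + 2*(1/2 - sqrt(5)/2)*conj(1) + 2*(-3/2 + 3*sqrt(5)/2)*conj(1) + 2*(1/2 + sqrt(5)/2)*conj(1) + 5*(2)*conj(-1) + 5*(-2)*conj(-1)]
      = (1/20)[(8) + (-4) + (-3*sqrt(5) - 3) + (1 - sqrt(5)) + (-3 + 3*sqrt(5)) + (1 + sqrt(5)) + (-10) + (10)] = 0/20 = 0
  <chi_rho, chi_3> = (1/20)[1*(8)*conj(1) + 1*(-4)*conj(-1) + 2*(-3*sqrt(5)/2 - 3/2)*conj(-1) + 2*(1/2 - sqrt(5)/2)*conj(1) + 2*(-3/2 + 3*sqrt(5)/2)*conj(-1) + 2*(1/2 + sqrt(5)/2)*conj(1) + 5*(2)*conj(1) + 5*(-2)*conj(-1)]
      = (1/20)[(8) + (4) + (3 + 3*sqrt(5)) + (1 - sqrt(5)) + (3 - 3*sqrt(5)) + (1 + sqrt(5)) + (10) + (10)] = 40/20 = 2
  <chi_rho, chi_4> = (1/20)[1*(8)*conj(1) + 1*(-4)*conj(-1) + 2*(-3*sqrt(5)/2 - 3/2)*conj(-1) + 2*(1/2 - sqrt(5)/2)*conj(1) + 2*(-3/2 + 3*sqrt(5)/2)*conj(-1) + 2*(1/2 + sqrt(5)/2)*conj(1) + 5*(2)*conj(-1) + 5*(-2)*conj(1)]
      = (1/20)[(8) + (4) + (3 + 3*sqrt(5)) + (1 - sqrt(5)) + (3 - 3*sqrt(5)) + (1 + sqrt(5)) + (-10) + (-10)] = 0/20 = 0
  <chi_rho, chi_5> = (1/20)[1*(8)*conj(2) + 1*(-4)*conj(-2) + 2*(-3*sqrt(5)/2 - 3/2)*conj(1/2 + sqrt(5)/2) + 2*(1/2 - sqrt(5)/2)*conj(-1/2 + sqrt(5)/2) + 2*(-3/2 + 3*sqrt(5)/2)*conj(1/2 - sqrt(5)/2) + 2*(1/2 + sqrt(5)/2)*conj(-sqrt(5)/2 - 1/2) + 5*(2)*conj(0) + 5*(-2)*conj(0)]
      = (1/20)[(16) + (8) + (-9 - 3*sqrt(5)) + (-3 + sqrt(5)) + (-9 + 3*sqrt(5)) + (-3 - sqrt(5)) + (0) + (0)] = 0/20 = 0
  <chi_rho, chi_6> = (1/20)[1*(8)*conj(2) + 1*(-4)*conj(2) + 2*(-3*sqrt(5)/2 - 3/2)*conj(-1/2 + sqrt(5)/2) + 2*(1/2 - sqrt(5)/2)*conj(-sqrt(5)/2 - 1/2) + 2*(-3/2 + 3*sqrt(5)/2)*conj(-sqrt(5)/2 - 1/2) + 2*(1/2 + sqrt(5)/2)*conj(-1/2 + sqrt(5)/2) + 5*(2)*conj(0) + 5*(-2)*conj(0)]
      = (1/20)[(16) + (-8) + (-6) + (2) + (-6) + (2) + (0) + (0)] = 0/20 = 0
  <chi_rho, chi_7> = (1/20)[1*(8)*conj(2) + 1*(-4)*conj(-2) + 2*(-3*sqrt(5)/2 - 3/2)*conj(1/2 - sqrt(5)/2) + 2*(1/2 - sqrt(5)/2)*conj(-sqrt(5)/2 - 1/2) + 2*(-3/2 + 3*sqrt(5)/2)*conj(1/2 + sqrt(5)/2) + 2*(1/2 + sqrt(5)/2)*conj(-1/2 + sqrt(5)/2) + 5*(2)*conj(0) + 5*(-2)*conj(0)]
      = (1/20)[(16) + (8) + (6) + (2) + (6) + (2) + (0) + (0)] = 40/20 = 2
  <chi_rho, chi_8> = (1/20)[1*(8)*conj(2) + 1*(-4)*conj(2) + 2*(-3*sqrt(5)/2 - 3/2)*conj(-sqrt(5)/2 - 1/2) + 2*(1/2 - sqrt(5)/2)*conj(-1/2 + sqrt(5)/2) + 2*(-3/2 + 3*sqrt(5)/2)*conj(-1/2 + sqrt(5)/2) + 2*(1/2 + sqrt(5)/2)*conj(-sqrt(5)/2 - 1/2) + 5*(2)*conj(0) + 5*(-2)*conj(0)]
      = (1/20)[(16) + (-8) + (3*sqrt(5) + 9) + (-3 + sqrt(5)) + (9 - 3*sqrt(5)) + (-3 - sqrt(5)) + (0) + (0)] = 20/20 = 1
Dimension check: dim(rho) = sum (mult * dim) = 0*1 + 0*1 + 2*1 + 0*1 + 0*2 + 0*2 + 2*2 + 1*2 = 8 = chi_rho(e) = 8.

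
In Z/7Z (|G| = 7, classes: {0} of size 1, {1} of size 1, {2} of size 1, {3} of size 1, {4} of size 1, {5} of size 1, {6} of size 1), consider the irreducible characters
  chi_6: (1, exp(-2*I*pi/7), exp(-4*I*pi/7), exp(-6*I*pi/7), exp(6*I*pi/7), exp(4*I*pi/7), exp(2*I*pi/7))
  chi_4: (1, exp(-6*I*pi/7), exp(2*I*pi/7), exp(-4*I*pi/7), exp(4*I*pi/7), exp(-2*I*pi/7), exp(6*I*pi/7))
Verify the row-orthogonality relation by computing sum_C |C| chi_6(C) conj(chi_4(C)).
Sum = 0; so <chi_6, chi_4> = 0 (distinct irreducibles are orthogonal).

Compute term by term over conjugacy classes (|C| * chi_6(C) * conj(chi_4(C))):
  1*(1)*conj(1) + 1*(exp(-2*I*pi/7))*conj(exp(-6*I*pi/7)) + 1*(exp(-4*I*pi/7))*conj(exp(2*I*pi/7)) + 1*(exp(-6*I*pi/7))*conj(exp(-4*I*pi/7)) + 1*(exp(6*I*pi/7))*conj(exp(4*I*pi/7)) + 1*(exp(4*I*pi/7))*conj(exp(-2*I*pi/7)) + 1*(exp(2*I*pi/7))*conj(exp(6*I*pi/7))
  = (1) + (exp(4*I*pi/7)) + (exp(-6*I*pi/7)) + (exp(-2*I*pi/7)) + (exp(2*I*pi/7)) + (exp(6*I*pi/7)) + (exp(-4*I*pi/7))
  = 0.
(Exp terms are combined using exp(i*s)*conj(exp(i*t)) = exp(i*(s-t)), and sums of them are collapsed using the identity that for every m > 1 the m distinct m-th roots of unity sum to 0, e.g. 1 + exp(2*I*pi/3) + exp(-2*I*pi/3) = 0.)
Dividing by |G| = 7 gives 0/7 = 0, matching the row-orthogonality relation <chi_6, chi_4> = [chi_6 = chi_4].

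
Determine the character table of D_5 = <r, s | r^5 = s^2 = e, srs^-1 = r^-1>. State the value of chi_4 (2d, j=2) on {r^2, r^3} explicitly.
Conjugacy classes: {e} of size 1, {r^1, r^4} of size 2, {r^2, r^3} of size 2, {s, sr, ..., sr^4} of size 5.
Character table:
  irrep \ class              {e} (size 1)  {r^1, r^4} (size 2)  {r^2, r^3} (size 2)  {s, sr, ..., sr^4} (size 5)
  chi_1 (triv)               1             1                    1                    1                          
  chi_2 (sign: r->1, s->-1)  1             1                    1                    -1                         
  chi_3 (2d, j=1)            2             -1/2 + sqrt(5)/2     -sqrt(5)/2 - 1/2     0                          
  chi_4 (2d, j=2)            2             -sqrt(5)/2 - 1/2     -1/2 + sqrt(5)/2     0                          

Spot check: chi_4 (2d, j=2) on {r^2, r^3} = -1/2 + sqrt(5)/2.

Details: D_5 has order 2*5 = 10 with 4 conjugacy classes, hence 4 irreducibles. Sum of squared dims 1 + 1 + 4 + 4 = 10 = |G|. Linear characters come from the abelianisation; the 2-dimensional irreps have character r^k -> 2*cos(2*pi*j*k/5), reflections -> 0.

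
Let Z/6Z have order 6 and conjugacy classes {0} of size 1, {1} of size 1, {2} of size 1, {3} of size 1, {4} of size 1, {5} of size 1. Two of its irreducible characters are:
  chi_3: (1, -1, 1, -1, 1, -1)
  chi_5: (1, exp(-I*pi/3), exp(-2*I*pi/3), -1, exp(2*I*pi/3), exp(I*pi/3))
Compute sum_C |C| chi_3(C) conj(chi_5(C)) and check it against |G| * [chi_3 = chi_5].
Sum = 0; so <chi_3, chi_5> = 0 (distinct irreducibles are orthogonal).

Argument: Compute term by term over conjugacy classes (|C| * chi_3(C) * conj(chi_5(C))):
  1*(1)*conj(1) + 1*(-1)*conj(exp(-I*pi/3)) + 1*(1)*conj(exp(-2*I*pi/3)) + 1*(-1)*conj(-1) + 1*(1)*conj(exp(2*I*pi/3)) + 1*(-1)*conj(exp(I*pi/3))
  = (1) + (-exp(I*pi/3)) + (exp(2*I*pi/3)) + (1) + (exp(-2*I*pi/3)) + (-exp(-I*pi/3))
  = 0.
(Exp terms are combined using exp(i*s)*conj(exp(i*t)) = exp(i*(s-t)), and sums of them are collapsed using the identity that for every m > 1 the m distinct m-th roots of unity sum to 0, e.g. 1 + exp(2*I*pi/3) + exp(-2*I*pi/3) = 0.)
Dividing by |G| = 6 gives 0/6 = 0, matching the row-orthogonality relation <chi_3, chi_5> = [chi_3 = chi_5].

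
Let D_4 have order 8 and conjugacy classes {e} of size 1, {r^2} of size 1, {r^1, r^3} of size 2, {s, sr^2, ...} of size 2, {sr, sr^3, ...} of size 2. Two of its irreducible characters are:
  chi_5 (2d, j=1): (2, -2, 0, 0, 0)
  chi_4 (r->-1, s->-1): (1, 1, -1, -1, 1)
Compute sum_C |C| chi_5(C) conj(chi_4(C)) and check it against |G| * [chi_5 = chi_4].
Sum = 0; so <chi_5, chi_4> = 0 (distinct irreducibles are orthogonal).

Justification: Compute term by term over conjugacy classes (|C| * chi_5(C) * conj(chi_4(C))):
  1*(2)*conj(1) + 1*(-2)*conj(1) + 2*(0)*conj(-1) + 2*(0)*conj(-1) + 2*(0)*conj(1)
  = (2) + (-2) + (0) + (0) + (0)
  = 0.
Dividing by |G| = 8 gives 0/8 = 0, matching the row-orthogonality relation <chi_5, chi_4> = [chi_5 = chi_4].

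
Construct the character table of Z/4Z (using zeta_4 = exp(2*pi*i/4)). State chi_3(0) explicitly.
Character table of Z/4Z (irreps indexed chi_0,...,chi_3 with chi_k(m) = zeta_4^(k*m), zeta_4 = exp(2*pi*i/4)):
  irrep \ class  {0} (size 1)  {1} (size 1)  {2} (size 1)  {3} (size 1)
  chi_0          1             1             1             1           
  chi_1          1             I             -1            -I          
  chi_2          1             -1            1             -1          
  chi_3          1             -I            -1            I           

Spot check: chi_3(0) = zeta_4^(3*0) = zeta_4^0 = 1.

Proof sketch: Z/4Z is abelian, so all 4 irreducible complex representations are 1-dimensional. They are given by chi_k(m) = zeta_4^(k*m) for k = 0,...,3. Row orthogonality: sum_m chi_k(m) conj(chi_l(m)) = 4 * [k = l].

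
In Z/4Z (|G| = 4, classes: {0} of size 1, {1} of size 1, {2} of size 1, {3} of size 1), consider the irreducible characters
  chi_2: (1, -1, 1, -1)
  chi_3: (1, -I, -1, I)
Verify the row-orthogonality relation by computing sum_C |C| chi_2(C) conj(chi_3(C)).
Sum = 0; so <chi_2, chi_3> = 0 (distinct irreducibles are orthogonal).

Compute term by term over conjugacy classes (|C| * chi_2(C) * conj(chi_3(C))):
  1*(1)*conj(1) + 1*(-1)*conj(-I) + 1*(1)*conj(-1) + 1*(-1)*conj(I)
  = (1) + (-I) + (-1) + (I)
  = 0.
(Exp terms are combined using exp(i*s)*conj(exp(i*t)) = exp(i*(s-t)), and sums of them are collapsed using the identity that for every m > 1 the m distinct m-th roots of unity sum to 0, e.g. 1 + exp(2*I*pi/3) + exp(-2*I*pi/3) = 0.)
Dividing by |G| = 4 gives 0/4 = 0, matching the row-orthogonality relation <chi_2, chi_3> = [chi_2 = chi_3].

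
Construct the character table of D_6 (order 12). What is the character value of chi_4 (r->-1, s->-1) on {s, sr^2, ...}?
Conjugacy classes: {e} of size 1, {r^3} of size 1, {r^1, r^5} of size 2, {r^2, r^4} of size 2, {s, sr^2, ...} of size 3, {sr, sr^3, ...} of size 3.
Character table:
  irrep \ class              {e} (size 1)  {r^3} (size 1)  {r^1, r^5} (size 2)  {r^2, r^4} (size 2)  {s, sr^2, ...} (size 3)  {sr, sr^3, ...} (size 3)
  chi_1 (triv)               1             1               1                    1                    1                        1                       
  chi_2 (sign: r->1, s->-1)  1             1               1                    1                    -1                       -1                      
  chi_3 (r->-1, s->1)        1             -1              -1                   1                    1                        -1                      
  chi_4 (r->-1, s->-1)       1             -1              -1                   1                    -1                       1                       
  chi_5 (2d, j=1)            2             -2              1                    -1                   0                        0                       
  chi_6 (2d, j=2)            2             2               -1                   -1                   0                        0                       

Spot check: chi_4 (r->-1, s->-1) on {s, sr^2, ...} = -1.

D_6 has order 2*6 = 12 with 6 conjugacy classes, hence 6 irreducibles. Sum of squared dims 1 + 1 + 1 + 1 + 4 + 4 = 12 = |G|. Linear characters come from the abelianisation; the 2-dimensional irreps have character r^k -> 2*cos(2*pi*j*k/6), reflections -> 0.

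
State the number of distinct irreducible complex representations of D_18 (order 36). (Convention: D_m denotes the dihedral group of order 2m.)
12

Derivation: The number of irreducible complex representations of a finite group equals its number of conjugacy classes. D_18 has 12 conjugacy classes (n/2 + 3 for n even), so D_18 (order 36) has exactly 12 irreducible complex representations.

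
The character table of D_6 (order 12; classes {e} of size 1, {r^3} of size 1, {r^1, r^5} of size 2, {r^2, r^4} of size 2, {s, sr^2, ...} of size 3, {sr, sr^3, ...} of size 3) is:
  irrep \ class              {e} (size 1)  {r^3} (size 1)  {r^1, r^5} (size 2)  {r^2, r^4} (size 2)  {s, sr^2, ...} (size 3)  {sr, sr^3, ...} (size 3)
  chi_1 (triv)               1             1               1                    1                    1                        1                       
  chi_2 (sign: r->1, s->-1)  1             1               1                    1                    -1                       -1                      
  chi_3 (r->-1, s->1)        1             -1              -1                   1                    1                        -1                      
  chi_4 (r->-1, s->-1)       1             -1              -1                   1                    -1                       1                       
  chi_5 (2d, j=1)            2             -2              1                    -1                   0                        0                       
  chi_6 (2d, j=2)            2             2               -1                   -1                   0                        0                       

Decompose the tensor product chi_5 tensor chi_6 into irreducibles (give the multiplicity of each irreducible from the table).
chi_5 tensor chi_6 = chi_3 + chi_4 + chi_5 (all other irreducibles have multiplicity 0).

The character of a tensor product is the pointwise product (chi_5 * chi_6)(C) = chi_5(C) * chi_6(C):
  {e}: (2)*(2), {r^3}: (-2)*(2), {r^1, r^5}: (1)*(-1), {r^2, r^4}: (-1)*(-1), {s, sr^2, ...}: (0)*(0), {sr, sr^3, ...}: (0)*(0)
so (chi_5 * chi_6) takes values
  {e} -> 4, {r^3} -> -4, {r^1, r^5} -> -1, {r^2, r^4} -> 1, {s, sr^2, ...} -> 0, {sr, sr^3, ...} -> 0.
Now take the inner product of this character with each irreducible chi from the table, <chi_5*chi_6, chi> = (1/12) sum_C |C| (chi_5*chi_6)(C) conj(chi(C)):
  <chi_5*chi_6, chi_1> = (1/12)[1*(4)*conj(1) + 1*(-4)*conj(1) + 2*(-1)*conj(1) + 2*(1)*conj(1) + 3*(0)*conj(1) + 3*(0)*conj(1)]
      = (1/12)[(4) + (-4) + (-2) + (2) + (0) + (0)] = 0/12 = 0
  <chi_5*chi_6, chi_2> = (1/12)[1*(4)*conj(1) + 1*(-4)*conj(1) + 2*(-1)*conj(1) + 2*(1)*conj(1) + 3*(0)*conj(-1) + 3*(0)*conj(-1)]
      = (1/12)[(4) + (-4) + (-2) + (2) + (0) + (0)] = 0/12 = 0
  <chi_5*chi_6, chi_3> = (1/12)[1*(4)*conj(1) + 1*(-4)*conj(-1) + 2*(-1)*conj(-1) + 2*(1)*conj(1) + 3*(0)*conj(1) + 3*(0)*conj(-1)]
      = (1/12)[(4) + (4) + (2) + (2) + (0) + (0)] = 12/12 = 1
  <chi_5*chi_6, chi_4> = (1/12)[1*(4)*conj(1) + 1*(-4)*conj(-1) + 2*(-1)*conj(-1) + 2*(1)*conj(1) + 3*(0)*conj(-1) + 3*(0)*conj(1)]
      = (1/12)[(4) + (4) + (2) + (2) + (0) + (0)] = 12/12 = 1
  <chi_5*chi_6, chi_5> = (1/12)[1*(4)*conj(2) + 1*(-4)*conj(-2) + 2*(-1)*conj(1) + 2*(1)*conj(-1) + 3*(0)*conj(0) + 3*(0)*conj(0)]
      = (1/12)[(8) + (8) + (-2) + (-2) + (0) + (0)] = 12/12 = 1
  <chi_5*chi_6, chi_6> = (1/12)[1*(4)*conj(2) + 1*(-4)*conj(2) + 2*(-1)*conj(-1) + 2*(1)*conj(-1) + 3*(0)*conj(0) + 3*(0)*conj(0)]
      = (1/12)[(8) + (-8) + (2) + (-2) + (0) + (0)] = 0/12 = 0
Hence the multiplicities are chi_3: 1, chi_4: 1, chi_5: 1. Dimension check: dim(chi_5)*dim(chi_6) = 2*2 = 4 and sum (mult * dim) = 1*1 + 1*1 + 1*2 = 4.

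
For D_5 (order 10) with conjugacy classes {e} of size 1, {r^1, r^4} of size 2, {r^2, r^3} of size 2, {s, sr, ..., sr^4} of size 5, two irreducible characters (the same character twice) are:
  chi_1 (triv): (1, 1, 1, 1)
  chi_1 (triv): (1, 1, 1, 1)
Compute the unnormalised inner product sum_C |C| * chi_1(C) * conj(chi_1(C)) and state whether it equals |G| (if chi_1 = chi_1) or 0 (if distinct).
Sum = 10 = |G| = 10; so <chi_1, chi_1> = 1 (norm-1 confirms irreducibility).

Reasoning: Compute term by term over conjugacy classes (|C| * chi_1(C) * conj(chi_1(C))):
  1*(1)*conj(1) + 2*(1)*conj(1) + 2*(1)*conj(1) + 5*(1)*conj(1)
  = (1) + (2) + (2) + (5)
  = 10.
Dividing by |G| = 10 gives 10/10 = 1, matching the row-orthogonality relation <chi_1, chi_1> = [chi_1 = chi_1].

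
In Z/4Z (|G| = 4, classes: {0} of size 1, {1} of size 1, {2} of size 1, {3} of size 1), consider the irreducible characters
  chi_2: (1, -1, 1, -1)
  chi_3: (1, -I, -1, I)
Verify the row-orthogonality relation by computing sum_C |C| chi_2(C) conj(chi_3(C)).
Sum = 0; so <chi_2, chi_3> = 0 (distinct irreducibles are orthogonal).

Solution. Compute term by term over conjugacy classes (|C| * chi_2(C) * conj(chi_3(C))):
  1*(1)*conj(1) + 1*(-1)*conj(-I) + 1*(1)*conj(-1) + 1*(-1)*conj(I)
  = (1) + (-I) + (-1) + (I)
  = 0.
(Exp terms are combined using exp(i*s)*conj(exp(i*t)) = exp(i*(s-t)), and sums of them are collapsed using the identity that for every m > 1 the m distinct m-th roots of unity sum to 0, e.g. 1 + exp(2*I*pi/3) + exp(-2*I*pi/3) = 0.)
Dividing by |G| = 4 gives 0/4 = 0, matching the row-orthogonality relation <chi_2, chi_3> = [chi_2 = chi_3].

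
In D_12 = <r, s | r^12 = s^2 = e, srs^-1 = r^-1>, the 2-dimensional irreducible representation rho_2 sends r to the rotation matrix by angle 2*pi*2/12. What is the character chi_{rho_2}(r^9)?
chi_{rho_2}(r^9) = 2*cos(2*pi*2*9/12) = -2

Working: rho_2(r^9) is rotation by angle 2*pi*2*9/12, whose trace is 2*cos(2*pi*2*9/12) = -2.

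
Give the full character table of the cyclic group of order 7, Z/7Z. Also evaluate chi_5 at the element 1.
Character table of Z/7Z (irreps indexed chi_0,...,chi_6 with chi_k(m) = zeta_7^(k*m), zeta_7 = exp(2*pi*i/7)):
  irrep \ class  {0} (size 1)  {1} (size 1)    {2} (size 1)    {3} (size 1)    {4} (size 1)    {5} (size 1)    {6} (size 1)  
  chi_0          1             1               1               1               1               1               1             
  chi_1          1             exp(2*I*pi/7)   exp(4*I*pi/7)   exp(6*I*pi/7)   exp(-6*I*pi/7)  exp(-4*I*pi/7)  exp(-2*I*pi/7)
  chi_2          1             exp(4*I*pi/7)   exp(-6*I*pi/7)  exp(-2*I*pi/7)  exp(2*I*pi/7)   exp(6*I*pi/7)   exp(-4*I*pi/7)
  chi_3          1             exp(6*I*pi/7)   exp(-2*I*pi/7)  exp(4*I*pi/7)   exp(-4*I*pi/7)  exp(2*I*pi/7)   exp(-6*I*pi/7)
  chi_4          1             exp(-6*I*pi/7)  exp(2*I*pi/7)   exp(-4*I*pi/7)  exp(4*I*pi/7)   exp(-2*I*pi/7)  exp(6*I*pi/7) 
  chi_5          1             exp(-4*I*pi/7)  exp(6*I*pi/7)   exp(2*I*pi/7)   exp(-2*I*pi/7)  exp(-6*I*pi/7)  exp(4*I*pi/7) 
  chi_6          1             exp(-2*I*pi/7)  exp(-4*I*pi/7)  exp(-6*I*pi/7)  exp(6*I*pi/7)   exp(4*I*pi/7)   exp(2*I*pi/7) 

Spot check: chi_5(1) = zeta_7^(5*1) = zeta_7^5 = exp(-4*I*pi/7).

Solution. Z/7Z is abelian, so all 7 irreducible complex representations are 1-dimensional. They are given by chi_k(m) = zeta_7^(k*m) for k = 0,...,6. Row orthogonality: sum_m chi_k(m) conj(chi_l(m)) = 7 * [k = l].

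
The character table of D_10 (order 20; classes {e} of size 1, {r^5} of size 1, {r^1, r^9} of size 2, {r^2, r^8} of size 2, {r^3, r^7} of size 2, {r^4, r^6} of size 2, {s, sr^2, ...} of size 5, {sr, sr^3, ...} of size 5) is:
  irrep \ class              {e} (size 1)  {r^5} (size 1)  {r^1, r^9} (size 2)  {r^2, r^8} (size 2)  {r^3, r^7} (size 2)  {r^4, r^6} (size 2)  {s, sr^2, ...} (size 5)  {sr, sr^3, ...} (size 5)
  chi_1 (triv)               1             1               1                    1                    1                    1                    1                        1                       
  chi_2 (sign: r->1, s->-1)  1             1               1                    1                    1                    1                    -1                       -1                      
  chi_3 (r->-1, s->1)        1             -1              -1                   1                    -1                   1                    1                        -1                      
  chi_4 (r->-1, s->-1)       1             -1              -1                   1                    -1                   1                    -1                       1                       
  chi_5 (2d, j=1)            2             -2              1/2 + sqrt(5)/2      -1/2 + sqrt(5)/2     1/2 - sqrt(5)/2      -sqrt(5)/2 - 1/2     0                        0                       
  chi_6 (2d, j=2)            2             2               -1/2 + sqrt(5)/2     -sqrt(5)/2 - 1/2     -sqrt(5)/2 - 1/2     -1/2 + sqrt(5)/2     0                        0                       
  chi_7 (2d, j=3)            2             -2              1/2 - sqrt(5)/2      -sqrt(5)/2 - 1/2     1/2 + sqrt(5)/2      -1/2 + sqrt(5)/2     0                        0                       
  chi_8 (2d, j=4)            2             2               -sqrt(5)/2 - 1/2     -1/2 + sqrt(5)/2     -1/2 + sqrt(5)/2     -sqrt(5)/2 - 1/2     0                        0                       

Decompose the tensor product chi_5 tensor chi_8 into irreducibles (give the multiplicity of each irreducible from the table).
chi_5 tensor chi_8 = chi_3 + chi_4 + chi_7 (all other irreducibles have multiplicity 0).

Proof sketch: The character of a tensor product is the pointwise product (chi_5 * chi_8)(C) = chi_5(C) * chi_8(C):
  {e}: (2)*(2), {r^5}: (-2)*(2), {r^1, r^9}: (1/2 + sqrt(5)/2)*(-sqrt(5)/2 - 1/2), {r^2, r^8}: (-1/2 + sqrt(5)/2)*(-1/2 + sqrt(5)/2), {r^3, r^7}: (1/2 - sqrt(5)/2)*(-1/2 + sqrt(5)/2), {r^4, r^6}: (-sqrt(5)/2 - 1/2)*(-sqrt(5)/2 - 1/2), {s, sr^2, ...}: (0)*(0), {sr, sr^3, ...}: (0)*(0)
so (chi_5 * chi_8) takes values
  {e} -> 4, {r^5} -> -4, {r^1, r^9} -> -3/2 - sqrt(5)/2, {r^2, r^8} -> 3/2 - sqrt(5)/2, {r^3, r^7} -> -3/2 + sqrt(5)/2, {r^4, r^6} -> sqrt(5)/2 + 3/2, {s, sr^2, ...} -> 0, {sr, sr^3, ...} -> 0.
Now take the inner product of this character with each irreducible chi from the table, <chi_5*chi_8, chi> = (1/20) sum_C |C| (chi_5*chi_8)(C) conj(chi(C)):
  <chi_5*chi_8, chi_1> = (1/20)[1*(4)*conj(1) + 1*(-4)*conj(1) + 2*(-3/2 - sqrt(5)/2)*conj(1) + 2*(3/2 - sqrt(5)/2)*conj(1) + 2*(-3/2 + sqrt(5)/2)*conj(1) + 2*(sqrt(5)/2 + 3/2)*conj(1) + 5*(0)*conj(1) + 5*(0)*conj(1)]
      = (1/20)[(4) + (-4) + (-3 - sqrt(5)) + (3 - sqrt(5)) + (-3 + sqrt(5)) + (sqrt(5) + 3) + (0) + (0)] = 0/20 = 0
  <chi_5*chi_8, chi_2> = (1/20)[1*(4)*conj(1) + 1*(-4)*conj(1) + 2*(-3/2 - sqrt(5)/2)*conj(1) + 2*(3/2 - sqrt(5)/2)*conj(1) + 2*(-3/2 + sqrt(5)/2)*conj(1) + 2*(sqrt(5)/2 + 3/2)*conj(1) + 5*(0)*conj(-1) + 5*(0)*conj(-1)]
      = (1/20)[(4) + (-4) + (-3 - sqrt(5)) + (3 - sqrt(5)) + (-3 + sqrt(5)) + (sqrt(5) + 3) + (0) + (0)] = 0/20 = 0
  <chi_5*chi_8, chi_3> = (1/20)[1*(4)*conj(1) + 1*(-4)*conj(-1) + 2*(-3/2 - sqrt(5)/2)*conj(-1) + 2*(3/2 - sqrt(5)/2)*conj(1) + 2*(-3/2 + sqrt(5)/2)*conj(-1) + 2*(sqrt(5)/2 + 3/2)*conj(1) + 5*(0)*conj(1) + 5*(0)*conj(-1)]
      = (1/20)[(4) + (4) + (sqrt(5) + 3) + (3 - sqrt(5)) + (3 - sqrt(5)) + (sqrt(5) + 3) + (0) + (0)] = 20/20 = 1
  <chi_5*chi_8, chi_4> = (1/20)[1*(4)*conj(1) + 1*(-4)*conj(-1) + 2*(-3/2 - sqrt(5)/2)*conj(-1) + 2*(3/2 - sqrt(5)/2)*conj(1) + 2*(-3/2 + sqrt(5)/2)*conj(-1) + 2*(sqrt(5)/2 + 3/2)*conj(1) + 5*(0)*conj(-1) + 5*(0)*conj(1)]
      = (1/20)[(4) + (4) + (sqrt(5) + 3) + (3 - sqrt(5)) + (3 - sqrt(5)) + (sqrt(5) + 3) + (0) + (0)] = 20/20 = 1
  <chi_5*chi_8, chi_5> = (1/20)[1*(4)*conj(2) + 1*(-4)*conj(-2) + 2*(-3/2 - sqrt(5)/2)*conj(1/2 + sqrt(5)/2) + 2*(3/2 - sqrt(5)/2)*conj(-1/2 + sqrt(5)/2) + 2*(-3/2 + sqrt(5)/2)*conj(1/2 - sqrt(5)/2) + 2*(sqrt(5)/2 + 3/2)*conj(-sqrt(5)/2 - 1/2) + 5*(0)*conj(0) + 5*(0)*conj(0)]
      = (1/20)[(8) + (8) + (-2*sqrt(5) - 4) + (-4 + 2*sqrt(5)) + (-4 + 2*sqrt(5)) + (-2*sqrt(5) - 4) + (0) + (0)] = 0/20 = 0
  <chi_5*chi_8, chi_6> = (1/20)[1*(4)*conj(2) + 1*(-4)*conj(2) + 2*(-3/2 - sqrt(5)/2)*conj(-1/2 + sqrt(5)/2) + 2*(3/2 - sqrt(5)/2)*conj(-sqrt(5)/2 - 1/2) + 2*(-3/2 + sqrt(5)/2)*conj(-sqrt(5)/2 - 1/2) + 2*(sqrt(5)/2 + 3/2)*conj(-1/2 + sqrt(5)/2) + 5*(0)*conj(0) + 5*(0)*conj(0)]
      = (1/20)[(8) + (-8) + (-sqrt(5) - 1) + (1 - sqrt(5)) + (-1 + sqrt(5)) + (1 + sqrt(5)) + (0) + (0)] = 0/20 = 0
  <chi_5*chi_8, chi_7> = (1/20)[1*(4)*conj(2) + 1*(-4)*conj(-2) + 2*(-3/2 - sqrt(5)/2)*conj(1/2 - sqrt(5)/2) + 2*(3/2 - sqrt(5)/2)*conj(-sqrt(5)/2 - 1/2) + 2*(-3/2 + sqrt(5)/2)*conj(1/2 + sqrt(5)/2) + 2*(sqrt(5)/2 + 3/2)*conj(-1/2 + sqrt(5)/2) + 5*(0)*conj(0) + 5*(0)*conj(0)]
      = (1/20)[(8) + (8) + (1 + sqrt(5)) + (1 - sqrt(5)) + (1 - sqrt(5)) + (1 + sqrt(5)) + (0) + (0)] = 20/20 = 1
  <chi_5*chi_8, chi_8> = (1/20)[1*(4)*conj(2) + 1*(-4)*conj(2) + 2*(-3/2 - sqrt(5)/2)*conj(-sqrt(5)/2 - 1/2) + 2*(3/2 - sqrt(5)/2)*conj(-1/2 + sqrt(5)/2) + 2*(-3/2 + sqrt(5)/2)*conj(-1/2 + sqrt(5)/2) + 2*(sqrt(5)/2 + 3/2)*conj(-sqrt(5)/2 - 1/2) + 5*(0)*conj(0) + 5*(0)*conj(0)]
      = (1/20)[(8) + (-8) + (4 + 2*sqrt(5)) + (-4 + 2*sqrt(5)) + (4 - 2*sqrt(5)) + (-2*sqrt(5) - 4) + (0) + (0)] = 0/20 = 0
Hence the multiplicities are chi_3: 1, chi_4: 1, chi_7: 1. Dimension check: dim(chi_5)*dim(chi_8) = 2*2 = 4 and sum (mult * dim) = 1*1 + 1*1 + 1*2 = 4.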